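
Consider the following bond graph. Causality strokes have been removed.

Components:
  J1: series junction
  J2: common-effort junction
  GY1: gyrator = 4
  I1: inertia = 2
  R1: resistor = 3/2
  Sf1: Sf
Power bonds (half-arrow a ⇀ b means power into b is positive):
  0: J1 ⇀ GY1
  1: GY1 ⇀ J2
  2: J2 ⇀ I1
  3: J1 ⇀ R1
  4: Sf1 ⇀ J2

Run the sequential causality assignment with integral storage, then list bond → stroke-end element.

β4 stroke at Sf1  (source Sf1 imposes f)
β2 stroke at I1  (prefer integral on I1)
β1 stroke at J2  (J2 needs exactly one e-in)
β0 stroke at J1  (GY1: gyrator matches bond 1)
β3 stroke at R1  (closing 1-jn rule on J1)

#0 |J1
#1 |J2
#2 |I1
#3 |R1
#4 |Sf1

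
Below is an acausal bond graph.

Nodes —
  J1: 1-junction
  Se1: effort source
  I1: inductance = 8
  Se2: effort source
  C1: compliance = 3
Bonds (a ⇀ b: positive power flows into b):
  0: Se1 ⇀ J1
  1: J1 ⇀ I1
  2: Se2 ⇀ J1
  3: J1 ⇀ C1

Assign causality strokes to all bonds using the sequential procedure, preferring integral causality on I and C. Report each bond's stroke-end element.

bond 0 →J1
bond 1 →I1
bond 2 →J1
bond 3 →J1

b0 stroke→J1  (source Se1 imposes e)
b2 stroke→J1  (Se2 fixes effort; stroke away)
b1 stroke→I1  (I1: I, integral causality)
b3 stroke→J1  (1-jn J1 has f-setter on 1)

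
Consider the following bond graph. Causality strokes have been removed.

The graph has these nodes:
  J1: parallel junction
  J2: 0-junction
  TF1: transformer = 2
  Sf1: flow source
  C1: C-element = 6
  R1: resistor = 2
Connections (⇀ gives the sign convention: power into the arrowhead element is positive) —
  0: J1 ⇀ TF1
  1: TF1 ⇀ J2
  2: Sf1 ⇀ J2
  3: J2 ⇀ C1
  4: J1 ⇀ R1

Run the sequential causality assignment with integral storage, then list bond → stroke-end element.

#0 |J1
#1 |TF1
#2 |Sf1
#3 |J2
#4 |R1

bond 2 stroke→Sf1  (Sf1 fixes flow; stroke at Sf1)
bond 3 stroke→J2  (C1: C, integral causality)
bond 1 stroke→TF1  (J2: bond 3 brought effort, rest push out)
bond 0 stroke→J1  (TF1: transformer flips bond 1)
bond 4 stroke→R1  (common-e at J1 fixed by 0)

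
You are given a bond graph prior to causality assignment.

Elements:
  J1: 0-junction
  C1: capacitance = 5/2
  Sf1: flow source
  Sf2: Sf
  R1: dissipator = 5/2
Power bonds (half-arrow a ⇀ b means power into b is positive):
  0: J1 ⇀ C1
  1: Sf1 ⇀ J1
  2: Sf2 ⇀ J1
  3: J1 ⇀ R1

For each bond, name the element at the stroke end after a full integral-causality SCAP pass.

#0 →J1
#1 →Sf1
#2 →Sf2
#3 →R1

bond 1 stroke→Sf1  (Sf1 fixes flow; stroke at Sf1)
bond 2 stroke→Sf2  (Sf2 fixes flow; stroke at Sf2)
bond 0 stroke→J1  (prefer integral on C1)
bond 3 stroke→R1  (J1 effort already set via bond 0)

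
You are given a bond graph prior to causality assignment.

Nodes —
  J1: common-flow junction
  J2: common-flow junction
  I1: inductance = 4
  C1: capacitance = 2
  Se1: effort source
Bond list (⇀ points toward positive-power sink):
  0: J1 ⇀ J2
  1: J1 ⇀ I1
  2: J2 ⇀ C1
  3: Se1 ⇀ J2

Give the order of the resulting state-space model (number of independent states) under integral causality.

2  (C1, I1 all integral)

bond 3 →J2  (Se1 fixes effort; stroke away)
bond 1 →I1  (prefer integral on I1)
bond 0 →J1  (J1 flow already set via bond 1)
bond 2 →J2  (J2: bond 0 brought flow, rest push out)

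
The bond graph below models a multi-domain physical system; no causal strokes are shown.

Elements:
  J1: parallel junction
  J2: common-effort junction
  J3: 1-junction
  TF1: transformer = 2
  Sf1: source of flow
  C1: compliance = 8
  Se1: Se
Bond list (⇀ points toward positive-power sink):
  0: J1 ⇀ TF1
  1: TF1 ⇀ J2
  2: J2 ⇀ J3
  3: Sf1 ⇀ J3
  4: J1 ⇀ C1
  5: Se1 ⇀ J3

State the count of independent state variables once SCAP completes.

1  (C1 all integral)

bond 3 →Sf1  (Sf1 fixes flow; stroke at Sf1)
bond 5 →J3  (source Se1 imposes e)
bond 2 →J3  (common-f at J3 fixed by 3)
bond 1 →J2  (only one effort-in slot at J2)
bond 0 →TF1  (TF TF1: opposite of bond 1)
bond 4 →J1  (J1 needs exactly one e-in)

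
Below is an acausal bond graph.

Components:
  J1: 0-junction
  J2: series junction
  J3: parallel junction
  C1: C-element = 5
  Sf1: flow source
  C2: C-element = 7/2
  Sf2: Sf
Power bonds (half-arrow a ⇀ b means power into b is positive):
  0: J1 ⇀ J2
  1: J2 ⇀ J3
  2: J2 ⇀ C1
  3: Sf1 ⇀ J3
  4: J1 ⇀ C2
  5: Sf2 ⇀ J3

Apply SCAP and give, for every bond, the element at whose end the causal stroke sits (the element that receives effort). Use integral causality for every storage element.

β0 |J2
β1 |J3
β2 |J2
β3 |Sf1
β4 |J1
β5 |Sf2

bond 3 stroke at Sf1  (Sf1 (Sf) sets flow on bond)
bond 5 stroke at Sf2  (source Sf2 imposes f)
bond 1 stroke at J3  (only one effort-in slot at J3)
bond 0 stroke at J2  (1-jn J2 has f-setter on 1)
bond 2 stroke at J2  (J2: bond 1 brought flow, rest push out)
bond 4 stroke at J1  (only one effort-in slot at J1)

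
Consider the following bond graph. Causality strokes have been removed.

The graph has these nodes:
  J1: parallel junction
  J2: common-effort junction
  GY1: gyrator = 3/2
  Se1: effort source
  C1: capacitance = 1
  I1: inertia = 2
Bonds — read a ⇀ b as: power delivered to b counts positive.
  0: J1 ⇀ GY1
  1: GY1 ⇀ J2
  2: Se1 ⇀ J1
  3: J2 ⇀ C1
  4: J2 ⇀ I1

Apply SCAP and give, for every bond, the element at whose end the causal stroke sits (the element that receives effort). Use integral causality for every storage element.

β0 stroke at GY1
β1 stroke at GY1
β2 stroke at J1
β3 stroke at J2
β4 stroke at I1

#2 stroke at J1  (Se1 (Se) sets effort on bond)
#0 stroke at GY1  (common-e at J1 fixed by 2)
#1 stroke at GY1  (GY1 both-in/both-out from 0)
#3 stroke at J2  (C1 integral (e out))
#4 stroke at I1  (J2 effort already set via bond 3)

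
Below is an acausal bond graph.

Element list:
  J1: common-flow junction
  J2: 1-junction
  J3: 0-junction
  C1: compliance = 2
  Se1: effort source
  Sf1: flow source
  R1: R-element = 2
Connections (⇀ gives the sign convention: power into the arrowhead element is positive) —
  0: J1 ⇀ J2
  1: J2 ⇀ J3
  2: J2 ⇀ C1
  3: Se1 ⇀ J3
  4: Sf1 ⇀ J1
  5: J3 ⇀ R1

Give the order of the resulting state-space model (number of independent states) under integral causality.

bond 3 →J3  (Se1: effort source, stroke at far end)
bond 4 →Sf1  (Sf1 fixes flow; stroke at Sf1)
bond 0 →J1  (J1: bond 4 brought flow, rest push out)
bond 1 →J2  (J2: bond 0 brought flow, rest push out)
bond 2 →J2  (J2: bond 0 brought flow, rest push out)
bond 5 →R1  (J3 effort already set via bond 3)

1  (C1 all integral)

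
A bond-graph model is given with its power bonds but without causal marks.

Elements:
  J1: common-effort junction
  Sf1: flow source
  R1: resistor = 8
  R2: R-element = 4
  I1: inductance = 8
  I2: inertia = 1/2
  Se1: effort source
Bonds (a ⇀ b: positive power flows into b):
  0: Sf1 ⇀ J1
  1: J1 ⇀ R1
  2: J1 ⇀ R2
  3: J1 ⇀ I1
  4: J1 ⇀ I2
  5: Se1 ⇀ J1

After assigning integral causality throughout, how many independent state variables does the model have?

bond 0 stroke at Sf1  (source Sf1 imposes f)
bond 5 stroke at J1  (Se1: effort source, stroke at far end)
bond 1 stroke at R1  (J1: bond 5 brought effort, rest push out)
bond 2 stroke at R2  (common-e at J1 fixed by 5)
bond 3 stroke at I1  (J1 effort already set via bond 5)
bond 4 stroke at I2  (common-e at J1 fixed by 5)

2  (I1, I2 all integral)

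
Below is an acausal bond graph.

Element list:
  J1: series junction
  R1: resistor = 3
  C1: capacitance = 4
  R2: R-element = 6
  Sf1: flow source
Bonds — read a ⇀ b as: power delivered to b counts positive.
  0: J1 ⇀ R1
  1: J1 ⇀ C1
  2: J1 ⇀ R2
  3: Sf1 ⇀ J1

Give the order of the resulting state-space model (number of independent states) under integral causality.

1  (C1 all integral)

bond 3 →Sf1  (Sf1 (Sf) sets flow on bond)
bond 0 →J1  (common-f at J1 fixed by 3)
bond 1 →J1  (common-f at J1 fixed by 3)
bond 2 →J1  (J1 flow already set via bond 3)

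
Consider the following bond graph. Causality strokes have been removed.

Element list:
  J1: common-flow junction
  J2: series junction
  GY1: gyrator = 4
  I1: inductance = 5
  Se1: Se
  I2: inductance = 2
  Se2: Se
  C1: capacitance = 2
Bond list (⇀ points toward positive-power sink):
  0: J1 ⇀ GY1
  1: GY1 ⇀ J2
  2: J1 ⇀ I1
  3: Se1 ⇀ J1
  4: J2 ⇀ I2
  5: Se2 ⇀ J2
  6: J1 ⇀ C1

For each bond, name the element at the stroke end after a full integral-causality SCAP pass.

β0 stroke→J1
β1 stroke→J2
β2 stroke→I1
β3 stroke→J1
β4 stroke→I2
β5 stroke→J2
β6 stroke→J1

#3 |J1  (source Se1 imposes e)
#5 |J2  (Se2 fixes effort; stroke away)
#2 |I1  (I1: I, integral causality)
#0 |J1  (J1: bond 2 brought flow, rest push out)
#6 |J1  (J1 flow already set via bond 2)
#1 |J2  (GY GY1: same side as bond 0)
#4 |I2  (closing 1-jn rule on J2)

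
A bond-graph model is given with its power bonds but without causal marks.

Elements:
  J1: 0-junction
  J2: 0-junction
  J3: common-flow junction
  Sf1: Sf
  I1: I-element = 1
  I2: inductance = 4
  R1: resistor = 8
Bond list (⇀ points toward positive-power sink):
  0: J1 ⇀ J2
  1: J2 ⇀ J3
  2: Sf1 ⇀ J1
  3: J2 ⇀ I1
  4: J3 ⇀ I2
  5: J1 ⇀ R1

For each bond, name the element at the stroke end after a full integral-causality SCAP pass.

#0 stroke at J2
#1 stroke at J3
#2 stroke at Sf1
#3 stroke at I1
#4 stroke at I2
#5 stroke at J1

β2 |Sf1  (Sf1: flow source, stroke at near end)
β3 |I1  (I1 outputs flow p/I1)
β4 |I2  (I2: I, integral causality)
β1 |J3  (1-jn J3 has f-setter on 4)
β0 |J2  (closing 0-jn rule on J2)
β5 |J1  (J1 needs exactly one e-in)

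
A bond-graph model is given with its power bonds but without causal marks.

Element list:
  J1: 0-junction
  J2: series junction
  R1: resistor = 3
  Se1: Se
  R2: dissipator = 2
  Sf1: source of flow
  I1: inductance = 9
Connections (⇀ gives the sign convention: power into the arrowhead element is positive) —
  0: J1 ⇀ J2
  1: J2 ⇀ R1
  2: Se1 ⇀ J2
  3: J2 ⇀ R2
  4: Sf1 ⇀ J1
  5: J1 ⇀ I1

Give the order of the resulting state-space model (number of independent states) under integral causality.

#2 →J2  (Se1 fixes effort; stroke away)
#4 →Sf1  (Sf1 (Sf) sets flow on bond)
#5 →I1  (I1: I, integral causality)
#0 →J1  (J1 needs exactly one e-in)
#1 →J2  (J2: bond 0 brought flow, rest push out)
#3 →J2  (1-jn J2 has f-setter on 0)

1  (I1 all integral)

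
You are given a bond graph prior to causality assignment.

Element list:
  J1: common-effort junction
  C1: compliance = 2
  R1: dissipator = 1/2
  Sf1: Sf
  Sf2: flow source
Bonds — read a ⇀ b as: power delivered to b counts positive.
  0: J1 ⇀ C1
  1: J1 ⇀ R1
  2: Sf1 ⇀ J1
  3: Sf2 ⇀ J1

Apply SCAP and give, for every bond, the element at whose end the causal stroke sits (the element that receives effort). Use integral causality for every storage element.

bond 2 →Sf1  (Sf1: flow source, stroke at near end)
bond 3 →Sf2  (Sf2 (Sf) sets flow on bond)
bond 0 →J1  (C1: C, integral causality)
bond 1 →R1  (J1 effort already set via bond 0)

bond 0 stroke→J1
bond 1 stroke→R1
bond 2 stroke→Sf1
bond 3 stroke→Sf2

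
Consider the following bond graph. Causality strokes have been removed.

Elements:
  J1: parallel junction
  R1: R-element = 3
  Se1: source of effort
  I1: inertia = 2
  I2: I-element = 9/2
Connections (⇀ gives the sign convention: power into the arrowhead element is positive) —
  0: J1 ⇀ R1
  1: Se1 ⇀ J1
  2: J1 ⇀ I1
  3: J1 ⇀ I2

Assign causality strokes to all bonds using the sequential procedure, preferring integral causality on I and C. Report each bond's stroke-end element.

β0 stroke at R1
β1 stroke at J1
β2 stroke at I1
β3 stroke at I2

bond 1 →J1  (source Se1 imposes e)
bond 0 →R1  (J1 effort already set via bond 1)
bond 2 →I1  (J1: bond 1 brought effort, rest push out)
bond 3 →I2  (0-jn J1 has e-setter on 1)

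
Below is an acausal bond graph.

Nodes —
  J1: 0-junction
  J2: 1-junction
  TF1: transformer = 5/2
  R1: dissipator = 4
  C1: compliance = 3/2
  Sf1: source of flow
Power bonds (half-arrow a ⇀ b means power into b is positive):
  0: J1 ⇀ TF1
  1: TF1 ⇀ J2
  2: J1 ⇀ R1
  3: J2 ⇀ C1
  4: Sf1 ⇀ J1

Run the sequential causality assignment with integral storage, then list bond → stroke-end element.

bond 4 stroke→Sf1  (Sf1: flow source, stroke at near end)
bond 3 stroke→J2  (C1: C, integral causality)
bond 1 stroke→TF1  (J2: last free bond brings flow in)
bond 0 stroke→J1  (TF1: transformer flips bond 1)
bond 2 stroke→R1  (J1: bond 0 brought effort, rest push out)

#0 stroke at J1
#1 stroke at TF1
#2 stroke at R1
#3 stroke at J2
#4 stroke at Sf1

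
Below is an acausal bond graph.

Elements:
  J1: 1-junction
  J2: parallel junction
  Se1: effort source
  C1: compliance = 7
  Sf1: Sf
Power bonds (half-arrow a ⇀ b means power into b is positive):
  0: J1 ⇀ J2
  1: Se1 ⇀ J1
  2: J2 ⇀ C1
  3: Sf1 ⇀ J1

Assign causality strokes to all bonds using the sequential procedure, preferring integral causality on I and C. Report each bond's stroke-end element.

β0 |J1
β1 |J1
β2 |J2
β3 |Sf1

#1 stroke→J1  (Se1 fixes effort; stroke away)
#3 stroke→Sf1  (Sf1: flow source, stroke at near end)
#0 stroke→J1  (common-f at J1 fixed by 3)
#2 stroke→J2  (only one effort-in slot at J2)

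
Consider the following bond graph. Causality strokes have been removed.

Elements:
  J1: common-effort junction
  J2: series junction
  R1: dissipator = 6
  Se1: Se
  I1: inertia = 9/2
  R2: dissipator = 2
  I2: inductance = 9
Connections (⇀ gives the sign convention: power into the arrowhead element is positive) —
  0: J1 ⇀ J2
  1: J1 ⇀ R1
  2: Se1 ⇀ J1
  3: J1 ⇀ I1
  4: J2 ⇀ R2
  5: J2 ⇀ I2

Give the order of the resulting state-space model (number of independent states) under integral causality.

bond 2 stroke→J1  (source Se1 imposes e)
bond 0 stroke→J2  (common-e at J1 fixed by 2)
bond 1 stroke→R1  (common-e at J1 fixed by 2)
bond 3 stroke→I1  (0-jn J1 has e-setter on 2)
bond 5 stroke→I2  (I2 integral (f out))
bond 4 stroke→J2  (J2: bond 5 brought flow, rest push out)

2  (I1, I2 all integral)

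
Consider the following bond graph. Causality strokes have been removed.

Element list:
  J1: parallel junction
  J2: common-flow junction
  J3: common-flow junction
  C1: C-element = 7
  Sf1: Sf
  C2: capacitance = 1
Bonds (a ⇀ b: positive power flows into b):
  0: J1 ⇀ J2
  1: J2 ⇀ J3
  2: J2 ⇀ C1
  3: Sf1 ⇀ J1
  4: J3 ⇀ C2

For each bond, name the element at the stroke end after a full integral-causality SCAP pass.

β3 →Sf1  (Sf1 fixes flow; stroke at Sf1)
β0 →J1  (J1 needs exactly one e-in)
β1 →J2  (1-jn J2 has f-setter on 0)
β2 →J2  (J2: bond 0 brought flow, rest push out)
β4 →J3  (common-f at J3 fixed by 1)

#0 |J1
#1 |J2
#2 |J2
#3 |Sf1
#4 |J3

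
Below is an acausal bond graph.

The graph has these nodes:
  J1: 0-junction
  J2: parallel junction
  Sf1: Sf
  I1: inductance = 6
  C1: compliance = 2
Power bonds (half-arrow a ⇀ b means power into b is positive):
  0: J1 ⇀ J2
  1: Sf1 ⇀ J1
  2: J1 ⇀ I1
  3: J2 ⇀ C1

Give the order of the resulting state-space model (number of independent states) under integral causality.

b1 |Sf1  (Sf1: flow source, stroke at near end)
b2 |I1  (I1: I, integral causality)
b0 |J1  (J1: last free bond brings effort in)
b3 |J2  (closing 0-jn rule on J2)

2  (C1, I1 all integral)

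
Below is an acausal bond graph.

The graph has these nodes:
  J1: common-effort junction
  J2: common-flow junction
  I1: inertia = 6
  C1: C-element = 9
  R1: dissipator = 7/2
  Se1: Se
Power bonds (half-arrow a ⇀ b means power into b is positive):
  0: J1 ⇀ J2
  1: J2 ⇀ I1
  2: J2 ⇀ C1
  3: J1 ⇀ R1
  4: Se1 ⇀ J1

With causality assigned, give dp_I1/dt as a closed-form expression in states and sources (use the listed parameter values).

b4 stroke at J1  (Se1: effort source, stroke at far end)
b0 stroke at J2  (0-jn J1 has e-setter on 4)
b3 stroke at R1  (0-jn J1 has e-setter on 4)
b1 stroke at I1  (I1 outputs flow p/I1)
b2 stroke at J2  (common-f at J2 fixed by 1)

dp_I1/dt = E_Se1 - q_C1/9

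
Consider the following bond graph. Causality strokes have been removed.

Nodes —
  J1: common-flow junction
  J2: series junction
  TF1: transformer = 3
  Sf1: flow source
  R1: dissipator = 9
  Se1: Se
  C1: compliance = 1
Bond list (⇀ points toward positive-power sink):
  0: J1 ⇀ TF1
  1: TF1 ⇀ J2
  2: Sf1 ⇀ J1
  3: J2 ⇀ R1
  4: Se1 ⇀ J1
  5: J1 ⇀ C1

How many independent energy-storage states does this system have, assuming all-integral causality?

1  (C1 all integral)

β2 |Sf1  (source Sf1 imposes f)
β4 |J1  (Se1: effort source, stroke at far end)
β0 |J1  (common-f at J1 fixed by 2)
β5 |J1  (J1 flow already set via bond 2)
β1 |TF1  (through TF1, causality passes straight; one stroke at TF1)
β3 |J2  (J2 flow already set via bond 1)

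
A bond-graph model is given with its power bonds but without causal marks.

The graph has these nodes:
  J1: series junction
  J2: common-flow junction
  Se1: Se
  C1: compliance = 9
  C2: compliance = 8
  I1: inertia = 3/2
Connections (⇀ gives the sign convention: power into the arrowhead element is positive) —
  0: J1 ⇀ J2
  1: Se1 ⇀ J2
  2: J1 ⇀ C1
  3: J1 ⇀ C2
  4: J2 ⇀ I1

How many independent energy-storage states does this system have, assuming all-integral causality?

3  (C1, C2, I1 all integral)

β1 →J2  (source Se1 imposes e)
β2 →J1  (C1 outputs effort q/C1)
β3 →J1  (C2 integral (e out))
β0 →J2  (only one flow-in slot at J1)
β4 →I1  (J2: last free bond brings flow in)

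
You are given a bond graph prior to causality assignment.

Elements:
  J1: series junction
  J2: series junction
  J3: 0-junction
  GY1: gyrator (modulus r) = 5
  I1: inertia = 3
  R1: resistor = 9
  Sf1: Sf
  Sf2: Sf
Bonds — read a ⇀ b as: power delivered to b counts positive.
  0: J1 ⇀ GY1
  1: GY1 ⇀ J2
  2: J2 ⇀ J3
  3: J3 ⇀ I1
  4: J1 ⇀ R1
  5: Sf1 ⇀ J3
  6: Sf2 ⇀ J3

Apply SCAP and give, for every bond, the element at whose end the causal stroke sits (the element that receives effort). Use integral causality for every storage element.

bond 5 →Sf1  (Sf1 (Sf) sets flow on bond)
bond 6 →Sf2  (Sf2: flow source, stroke at near end)
bond 3 →I1  (prefer integral on I1)
bond 2 →J3  (J3 needs exactly one e-in)
bond 1 →J2  (common-f at J2 fixed by 2)
bond 0 →J1  (through GY1, causality inverts; strokes same side of GY1)
bond 4 →R1  (J1: last free bond brings flow in)

bond 0 stroke at J1
bond 1 stroke at J2
bond 2 stroke at J3
bond 3 stroke at I1
bond 4 stroke at R1
bond 5 stroke at Sf1
bond 6 stroke at Sf2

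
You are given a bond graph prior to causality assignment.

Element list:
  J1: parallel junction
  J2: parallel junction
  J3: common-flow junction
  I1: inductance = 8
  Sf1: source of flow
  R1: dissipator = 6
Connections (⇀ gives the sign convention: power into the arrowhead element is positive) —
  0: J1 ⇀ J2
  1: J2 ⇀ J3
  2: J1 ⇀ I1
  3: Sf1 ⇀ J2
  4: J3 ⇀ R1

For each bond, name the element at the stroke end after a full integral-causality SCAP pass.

b3 stroke→Sf1  (Sf1: flow source, stroke at near end)
b2 stroke→I1  (prefer integral on I1)
b0 stroke→J1  (J1 needs exactly one e-in)
b1 stroke→J2  (J2 needs exactly one e-in)
b4 stroke→J3  (1-jn J3 has f-setter on 1)

b0 →J1
b1 →J2
b2 →I1
b3 →Sf1
b4 →J3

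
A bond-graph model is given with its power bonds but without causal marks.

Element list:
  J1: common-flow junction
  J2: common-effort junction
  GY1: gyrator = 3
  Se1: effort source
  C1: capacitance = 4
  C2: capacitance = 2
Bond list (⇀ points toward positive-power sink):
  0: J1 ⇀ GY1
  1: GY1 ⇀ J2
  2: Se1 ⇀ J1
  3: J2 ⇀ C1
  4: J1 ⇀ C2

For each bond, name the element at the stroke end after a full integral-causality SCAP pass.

β0 →GY1
β1 →GY1
β2 →J1
β3 →J2
β4 →J1

b2 stroke at J1  (Se1 fixes effort; stroke away)
b3 stroke at J2  (prefer integral on C1)
b1 stroke at GY1  (J2: bond 3 brought effort, rest push out)
b0 stroke at GY1  (through GY1, causality inverts; strokes same side of GY1)
b4 stroke at J1  (J1 flow already set via bond 0)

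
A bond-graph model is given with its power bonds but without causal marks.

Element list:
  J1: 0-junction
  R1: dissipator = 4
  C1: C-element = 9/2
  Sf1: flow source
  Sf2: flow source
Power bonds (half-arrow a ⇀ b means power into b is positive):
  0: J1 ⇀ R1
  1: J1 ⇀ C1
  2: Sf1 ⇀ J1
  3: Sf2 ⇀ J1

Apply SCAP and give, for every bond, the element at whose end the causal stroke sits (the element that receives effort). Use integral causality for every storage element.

b2 →Sf1  (Sf1 (Sf) sets flow on bond)
b3 →Sf2  (Sf2 (Sf) sets flow on bond)
b1 →J1  (C1 outputs effort q/C1)
b0 →R1  (common-e at J1 fixed by 1)

β0 stroke at R1
β1 stroke at J1
β2 stroke at Sf1
β3 stroke at Sf2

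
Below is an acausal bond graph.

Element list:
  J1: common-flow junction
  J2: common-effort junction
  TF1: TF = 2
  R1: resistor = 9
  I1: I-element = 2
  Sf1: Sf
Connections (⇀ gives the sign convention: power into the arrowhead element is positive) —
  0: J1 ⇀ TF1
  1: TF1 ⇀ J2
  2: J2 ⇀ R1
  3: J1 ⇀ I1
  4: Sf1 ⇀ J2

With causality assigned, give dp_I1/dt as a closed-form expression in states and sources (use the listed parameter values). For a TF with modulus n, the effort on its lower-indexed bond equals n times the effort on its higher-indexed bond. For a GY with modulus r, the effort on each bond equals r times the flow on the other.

bond 4 →Sf1  (Sf1 fixes flow; stroke at Sf1)
bond 3 →I1  (prefer integral on I1)
bond 0 →J1  (J1: bond 3 brought flow, rest push out)
bond 1 →TF1  (through TF1, causality passes straight; one stroke at TF1)
bond 2 →J2  (J2: last free bond brings effort in)

dp_I1/dt = -18*F_Sf1 - 18*p_I1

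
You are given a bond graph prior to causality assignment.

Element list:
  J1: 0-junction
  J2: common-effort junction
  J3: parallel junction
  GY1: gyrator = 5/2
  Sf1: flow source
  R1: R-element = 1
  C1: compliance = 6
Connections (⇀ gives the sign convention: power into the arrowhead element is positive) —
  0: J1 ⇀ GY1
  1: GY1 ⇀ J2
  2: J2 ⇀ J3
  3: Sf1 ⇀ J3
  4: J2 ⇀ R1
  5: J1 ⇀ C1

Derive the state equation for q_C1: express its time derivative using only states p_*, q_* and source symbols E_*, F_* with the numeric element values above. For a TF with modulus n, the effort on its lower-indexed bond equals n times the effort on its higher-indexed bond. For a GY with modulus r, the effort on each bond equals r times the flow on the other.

dq_C1/dt = -2*F_Sf1/5 - 2*q_C1/75

b3 |Sf1  (Sf1: flow source, stroke at near end)
b2 |J3  (closing 0-jn rule on J3)
b5 |J1  (C1: C, integral causality)
b0 |GY1  (common-e at J1 fixed by 5)
b1 |GY1  (through GY1, causality inverts; strokes same side of GY1)
b4 |J2  (closing 0-jn rule on J2)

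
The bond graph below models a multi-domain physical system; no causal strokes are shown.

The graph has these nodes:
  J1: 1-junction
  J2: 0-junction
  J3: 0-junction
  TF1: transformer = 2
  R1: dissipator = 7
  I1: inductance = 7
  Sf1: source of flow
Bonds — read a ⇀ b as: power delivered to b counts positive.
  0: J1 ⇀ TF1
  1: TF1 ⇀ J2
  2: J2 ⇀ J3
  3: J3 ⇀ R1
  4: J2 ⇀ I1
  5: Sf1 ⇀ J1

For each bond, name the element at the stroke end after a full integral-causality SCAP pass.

β0 stroke at J1
β1 stroke at TF1
β2 stroke at J2
β3 stroke at J3
β4 stroke at I1
β5 stroke at Sf1

#5 →Sf1  (source Sf1 imposes f)
#0 →J1  (common-f at J1 fixed by 5)
#1 →TF1  (TF1: transformer flips bond 0)
#4 →I1  (I1 integral (f out))
#2 →J2  (closing 0-jn rule on J2)
#3 →J3  (only one effort-in slot at J3)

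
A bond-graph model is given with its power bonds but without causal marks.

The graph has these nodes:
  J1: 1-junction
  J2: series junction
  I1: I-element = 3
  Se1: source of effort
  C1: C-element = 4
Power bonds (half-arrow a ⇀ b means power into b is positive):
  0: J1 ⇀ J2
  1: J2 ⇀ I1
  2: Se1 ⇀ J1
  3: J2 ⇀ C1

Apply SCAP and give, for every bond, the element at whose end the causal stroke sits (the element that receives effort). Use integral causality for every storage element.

b2 |J1  (Se1 fixes effort; stroke away)
b0 |J2  (closing 1-jn rule on J1)
b1 |I1  (I1 integral (f out))
b3 |J2  (1-jn J2 has f-setter on 1)

bond 0 |J2
bond 1 |I1
bond 2 |J1
bond 3 |J2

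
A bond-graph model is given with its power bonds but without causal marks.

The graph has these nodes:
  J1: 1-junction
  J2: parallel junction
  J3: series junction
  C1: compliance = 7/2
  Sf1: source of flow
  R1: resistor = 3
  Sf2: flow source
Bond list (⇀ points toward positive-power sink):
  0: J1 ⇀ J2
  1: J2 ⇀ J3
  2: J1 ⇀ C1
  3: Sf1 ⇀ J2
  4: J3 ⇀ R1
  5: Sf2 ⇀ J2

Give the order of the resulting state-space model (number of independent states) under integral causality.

1  (C1 all integral)

#3 →Sf1  (Sf1 fixes flow; stroke at Sf1)
#5 →Sf2  (Sf2: flow source, stroke at near end)
#2 →J1  (C1 integral (e out))
#0 →J2  (J1: last free bond brings flow in)
#1 →J3  (0-jn J2 has e-setter on 0)
#4 →R1  (J3 needs exactly one f-in)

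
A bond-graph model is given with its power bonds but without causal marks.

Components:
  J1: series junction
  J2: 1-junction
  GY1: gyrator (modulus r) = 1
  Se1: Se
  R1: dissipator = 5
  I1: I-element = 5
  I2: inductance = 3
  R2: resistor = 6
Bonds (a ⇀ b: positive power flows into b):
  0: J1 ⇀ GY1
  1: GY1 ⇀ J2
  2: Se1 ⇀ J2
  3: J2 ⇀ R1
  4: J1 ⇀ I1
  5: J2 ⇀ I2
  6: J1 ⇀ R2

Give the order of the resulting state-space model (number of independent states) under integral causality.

bond 2 stroke at J2  (Se1 fixes effort; stroke away)
bond 4 stroke at I1  (I1 integral (f out))
bond 0 stroke at J1  (common-f at J1 fixed by 4)
bond 6 stroke at J1  (J1: bond 4 brought flow, rest push out)
bond 1 stroke at J2  (GY GY1: same side as bond 0)
bond 5 stroke at I2  (I2 integral (f out))
bond 3 stroke at J2  (common-f at J2 fixed by 5)

2  (I1, I2 all integral)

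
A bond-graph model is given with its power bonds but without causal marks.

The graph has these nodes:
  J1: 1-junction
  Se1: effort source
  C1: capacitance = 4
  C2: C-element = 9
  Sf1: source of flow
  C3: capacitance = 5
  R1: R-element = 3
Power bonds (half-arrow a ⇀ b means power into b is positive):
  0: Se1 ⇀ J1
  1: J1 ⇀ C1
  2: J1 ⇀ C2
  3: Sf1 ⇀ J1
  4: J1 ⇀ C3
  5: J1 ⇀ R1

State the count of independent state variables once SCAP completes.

3  (C1, C2, C3 all integral)

b0 |J1  (Se1 fixes effort; stroke away)
b3 |Sf1  (Sf1 fixes flow; stroke at Sf1)
b1 |J1  (J1: bond 3 brought flow, rest push out)
b2 |J1  (J1 flow already set via bond 3)
b4 |J1  (J1 flow already set via bond 3)
b5 |J1  (J1 flow already set via bond 3)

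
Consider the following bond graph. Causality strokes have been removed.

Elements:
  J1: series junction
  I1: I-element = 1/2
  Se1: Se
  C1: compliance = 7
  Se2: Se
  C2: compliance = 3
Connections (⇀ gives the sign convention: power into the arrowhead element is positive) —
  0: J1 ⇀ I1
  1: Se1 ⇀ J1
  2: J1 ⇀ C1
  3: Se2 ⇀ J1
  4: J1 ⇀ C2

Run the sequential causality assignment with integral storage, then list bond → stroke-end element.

β0 stroke at I1
β1 stroke at J1
β2 stroke at J1
β3 stroke at J1
β4 stroke at J1

β1 stroke→J1  (Se1: effort source, stroke at far end)
β3 stroke→J1  (Se2 fixes effort; stroke away)
β0 stroke→I1  (I1 outputs flow p/I1)
β2 stroke→J1  (J1: bond 0 brought flow, rest push out)
β4 stroke→J1  (1-jn J1 has f-setter on 0)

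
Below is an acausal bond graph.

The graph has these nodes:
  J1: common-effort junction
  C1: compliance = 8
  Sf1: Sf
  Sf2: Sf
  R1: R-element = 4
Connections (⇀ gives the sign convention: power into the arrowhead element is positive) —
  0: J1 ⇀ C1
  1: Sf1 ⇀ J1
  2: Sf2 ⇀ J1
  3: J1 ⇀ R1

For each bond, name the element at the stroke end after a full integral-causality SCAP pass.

#1 →Sf1  (source Sf1 imposes f)
#2 →Sf2  (Sf2 fixes flow; stroke at Sf2)
#0 →J1  (C1: C, integral causality)
#3 →R1  (J1: bond 0 brought effort, rest push out)

bond 0 →J1
bond 1 →Sf1
bond 2 →Sf2
bond 3 →R1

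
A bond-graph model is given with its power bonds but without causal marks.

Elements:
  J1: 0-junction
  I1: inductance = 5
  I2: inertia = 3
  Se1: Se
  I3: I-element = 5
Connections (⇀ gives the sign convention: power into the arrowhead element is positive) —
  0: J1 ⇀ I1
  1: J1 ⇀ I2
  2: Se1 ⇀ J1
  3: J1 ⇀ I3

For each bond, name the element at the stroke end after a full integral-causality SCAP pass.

β2 stroke at J1  (source Se1 imposes e)
β0 stroke at I1  (0-jn J1 has e-setter on 2)
β1 stroke at I2  (J1: bond 2 brought effort, rest push out)
β3 stroke at I3  (J1 effort already set via bond 2)

b0 stroke at I1
b1 stroke at I2
b2 stroke at J1
b3 stroke at I3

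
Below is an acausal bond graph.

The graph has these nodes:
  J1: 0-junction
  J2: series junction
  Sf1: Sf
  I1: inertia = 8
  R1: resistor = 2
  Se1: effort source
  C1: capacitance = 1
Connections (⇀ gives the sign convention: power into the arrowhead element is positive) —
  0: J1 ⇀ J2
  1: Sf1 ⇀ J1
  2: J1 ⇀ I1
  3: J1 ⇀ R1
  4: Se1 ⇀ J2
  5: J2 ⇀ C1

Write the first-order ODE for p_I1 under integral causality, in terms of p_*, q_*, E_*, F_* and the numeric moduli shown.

dp_I1/dt = -E_Se1 + q_C1

b1 stroke at Sf1  (source Sf1 imposes f)
b4 stroke at J2  (Se1 fixes effort; stroke away)
b2 stroke at I1  (I1 integral (f out))
b5 stroke at J2  (C1 outputs effort q/C1)
b0 stroke at J1  (only one flow-in slot at J2)
b3 stroke at R1  (J1: bond 0 brought effort, rest push out)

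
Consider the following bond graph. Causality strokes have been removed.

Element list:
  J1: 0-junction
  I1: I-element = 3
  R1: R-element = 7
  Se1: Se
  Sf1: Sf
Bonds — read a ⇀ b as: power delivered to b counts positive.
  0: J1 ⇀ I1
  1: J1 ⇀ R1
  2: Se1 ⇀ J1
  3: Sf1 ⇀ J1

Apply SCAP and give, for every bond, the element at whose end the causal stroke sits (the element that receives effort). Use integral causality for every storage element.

β0 |I1
β1 |R1
β2 |J1
β3 |Sf1

bond 2 stroke at J1  (Se1: effort source, stroke at far end)
bond 3 stroke at Sf1  (Sf1: flow source, stroke at near end)
bond 0 stroke at I1  (common-e at J1 fixed by 2)
bond 1 stroke at R1  (J1: bond 2 brought effort, rest push out)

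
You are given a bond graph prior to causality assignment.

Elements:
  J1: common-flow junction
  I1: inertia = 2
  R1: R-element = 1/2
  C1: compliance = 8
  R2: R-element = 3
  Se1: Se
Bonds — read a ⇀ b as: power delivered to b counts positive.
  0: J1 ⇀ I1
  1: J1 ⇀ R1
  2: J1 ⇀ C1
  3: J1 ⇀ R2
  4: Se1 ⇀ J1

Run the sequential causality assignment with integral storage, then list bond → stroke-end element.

β4 stroke→J1  (source Se1 imposes e)
β0 stroke→I1  (I1 integral (f out))
β1 stroke→J1  (J1 flow already set via bond 0)
β2 stroke→J1  (common-f at J1 fixed by 0)
β3 stroke→J1  (J1: bond 0 brought flow, rest push out)

β0 stroke at I1
β1 stroke at J1
β2 stroke at J1
β3 stroke at J1
β4 stroke at J1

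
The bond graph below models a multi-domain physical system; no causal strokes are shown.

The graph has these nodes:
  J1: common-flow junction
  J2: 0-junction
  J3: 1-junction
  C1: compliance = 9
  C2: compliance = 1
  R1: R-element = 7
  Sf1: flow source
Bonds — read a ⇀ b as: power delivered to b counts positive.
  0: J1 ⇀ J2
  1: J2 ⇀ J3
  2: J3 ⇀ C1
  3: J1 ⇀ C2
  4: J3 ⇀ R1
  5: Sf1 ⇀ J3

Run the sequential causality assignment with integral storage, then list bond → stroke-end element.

b0 →J2
b1 →J3
b2 →J3
b3 →J1
b4 →J3
b5 →Sf1

b5 stroke→Sf1  (Sf1 (Sf) sets flow on bond)
b1 stroke→J3  (J3 flow already set via bond 5)
b2 stroke→J3  (J3: bond 5 brought flow, rest push out)
b4 stroke→J3  (1-jn J3 has f-setter on 5)
b0 stroke→J2  (J2: last free bond brings effort in)
b3 stroke→J1  (common-f at J1 fixed by 0)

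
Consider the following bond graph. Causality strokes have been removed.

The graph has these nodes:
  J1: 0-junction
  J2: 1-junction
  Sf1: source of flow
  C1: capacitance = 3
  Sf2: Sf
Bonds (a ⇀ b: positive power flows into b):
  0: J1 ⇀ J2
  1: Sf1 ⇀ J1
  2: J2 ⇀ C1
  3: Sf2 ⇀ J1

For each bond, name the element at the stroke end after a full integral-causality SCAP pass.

bond 1 stroke at Sf1  (Sf1 (Sf) sets flow on bond)
bond 3 stroke at Sf2  (Sf2: flow source, stroke at near end)
bond 0 stroke at J1  (closing 0-jn rule on J1)
bond 2 stroke at J2  (common-f at J2 fixed by 0)

bond 0 →J1
bond 1 →Sf1
bond 2 →J2
bond 3 →Sf2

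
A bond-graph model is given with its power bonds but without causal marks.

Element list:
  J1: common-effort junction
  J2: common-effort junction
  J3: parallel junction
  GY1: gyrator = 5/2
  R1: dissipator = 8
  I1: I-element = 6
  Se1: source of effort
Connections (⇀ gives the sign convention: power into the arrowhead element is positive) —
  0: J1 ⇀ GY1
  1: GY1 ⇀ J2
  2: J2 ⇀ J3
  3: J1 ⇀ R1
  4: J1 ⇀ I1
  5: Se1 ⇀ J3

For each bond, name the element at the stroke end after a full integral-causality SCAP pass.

bond 5 |J3  (Se1: effort source, stroke at far end)
bond 2 |J2  (common-e at J3 fixed by 5)
bond 1 |GY1  (J2 effort already set via bond 2)
bond 0 |GY1  (through GY1, causality inverts; strokes same side of GY1)
bond 4 |I1  (prefer integral on I1)
bond 3 |J1  (J1 needs exactly one e-in)

b0 →GY1
b1 →GY1
b2 →J2
b3 →J1
b4 →I1
b5 →J3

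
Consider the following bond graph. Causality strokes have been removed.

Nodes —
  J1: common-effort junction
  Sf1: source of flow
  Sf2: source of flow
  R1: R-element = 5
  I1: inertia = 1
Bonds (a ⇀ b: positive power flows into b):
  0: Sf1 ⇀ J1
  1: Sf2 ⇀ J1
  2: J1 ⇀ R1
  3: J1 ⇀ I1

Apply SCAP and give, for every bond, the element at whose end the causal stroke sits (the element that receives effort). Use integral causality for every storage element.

#0 stroke→Sf1
#1 stroke→Sf2
#2 stroke→J1
#3 stroke→I1

bond 0 stroke at Sf1  (Sf1 (Sf) sets flow on bond)
bond 1 stroke at Sf2  (Sf2: flow source, stroke at near end)
bond 3 stroke at I1  (I1 integral (f out))
bond 2 stroke at J1  (J1 needs exactly one e-in)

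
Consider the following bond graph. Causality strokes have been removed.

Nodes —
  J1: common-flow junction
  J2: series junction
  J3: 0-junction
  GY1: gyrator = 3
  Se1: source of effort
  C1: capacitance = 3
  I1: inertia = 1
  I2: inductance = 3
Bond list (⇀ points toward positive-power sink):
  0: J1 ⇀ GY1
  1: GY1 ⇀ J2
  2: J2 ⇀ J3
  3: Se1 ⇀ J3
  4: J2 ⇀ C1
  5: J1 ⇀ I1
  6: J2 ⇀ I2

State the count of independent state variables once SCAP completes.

3  (C1, I1, I2 all integral)

bond 3 stroke→J3  (Se1 fixes effort; stroke away)
bond 2 stroke→J2  (0-jn J3 has e-setter on 3)
bond 4 stroke→J2  (C1: C, integral causality)
bond 5 stroke→I1  (I1 outputs flow p/I1)
bond 0 stroke→J1  (common-f at J1 fixed by 5)
bond 1 stroke→J2  (through GY1, causality inverts; strokes same side of GY1)
bond 6 stroke→I2  (J2 needs exactly one f-in)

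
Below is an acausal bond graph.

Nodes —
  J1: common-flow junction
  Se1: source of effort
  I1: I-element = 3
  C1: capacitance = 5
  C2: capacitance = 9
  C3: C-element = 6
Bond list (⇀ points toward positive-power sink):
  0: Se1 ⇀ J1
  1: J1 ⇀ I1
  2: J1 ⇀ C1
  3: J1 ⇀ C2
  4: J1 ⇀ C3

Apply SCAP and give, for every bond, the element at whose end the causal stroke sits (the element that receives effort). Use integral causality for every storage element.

#0 stroke at J1  (source Se1 imposes e)
#1 stroke at I1  (I1 outputs flow p/I1)
#2 stroke at J1  (common-f at J1 fixed by 1)
#3 stroke at J1  (J1 flow already set via bond 1)
#4 stroke at J1  (J1 flow already set via bond 1)

bond 0 |J1
bond 1 |I1
bond 2 |J1
bond 3 |J1
bond 4 |J1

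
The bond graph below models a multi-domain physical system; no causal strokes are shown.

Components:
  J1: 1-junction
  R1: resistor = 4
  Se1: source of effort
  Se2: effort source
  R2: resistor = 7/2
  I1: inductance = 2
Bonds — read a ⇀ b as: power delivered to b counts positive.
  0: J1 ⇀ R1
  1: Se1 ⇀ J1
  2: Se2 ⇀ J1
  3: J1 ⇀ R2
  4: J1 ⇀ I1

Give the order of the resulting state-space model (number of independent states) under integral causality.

1  (I1 all integral)

β1 →J1  (Se1 (Se) sets effort on bond)
β2 →J1  (source Se2 imposes e)
β4 →I1  (prefer integral on I1)
β0 →J1  (1-jn J1 has f-setter on 4)
β3 →J1  (J1 flow already set via bond 4)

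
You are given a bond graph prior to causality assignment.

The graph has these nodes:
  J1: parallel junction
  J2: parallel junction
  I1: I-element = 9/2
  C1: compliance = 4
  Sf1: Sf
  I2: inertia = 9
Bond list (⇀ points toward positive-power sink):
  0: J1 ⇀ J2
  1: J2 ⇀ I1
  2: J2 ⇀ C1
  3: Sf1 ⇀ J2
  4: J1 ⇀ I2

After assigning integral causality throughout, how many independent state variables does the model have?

bond 3 stroke→Sf1  (source Sf1 imposes f)
bond 1 stroke→I1  (prefer integral on I1)
bond 2 stroke→J2  (C1 outputs effort q/C1)
bond 0 stroke→J1  (common-e at J2 fixed by 2)
bond 4 stroke→I2  (J1: bond 0 brought effort, rest push out)

3  (C1, I1, I2 all integral)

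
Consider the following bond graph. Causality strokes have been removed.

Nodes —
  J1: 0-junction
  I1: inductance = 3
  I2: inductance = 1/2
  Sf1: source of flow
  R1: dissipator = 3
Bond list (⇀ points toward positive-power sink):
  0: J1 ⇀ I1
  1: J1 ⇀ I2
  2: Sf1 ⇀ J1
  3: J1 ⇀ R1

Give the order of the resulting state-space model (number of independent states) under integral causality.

b2 stroke at Sf1  (Sf1 (Sf) sets flow on bond)
b0 stroke at I1  (I1 integral (f out))
b1 stroke at I2  (prefer integral on I2)
b3 stroke at J1  (J1 needs exactly one e-in)

2  (I1, I2 all integral)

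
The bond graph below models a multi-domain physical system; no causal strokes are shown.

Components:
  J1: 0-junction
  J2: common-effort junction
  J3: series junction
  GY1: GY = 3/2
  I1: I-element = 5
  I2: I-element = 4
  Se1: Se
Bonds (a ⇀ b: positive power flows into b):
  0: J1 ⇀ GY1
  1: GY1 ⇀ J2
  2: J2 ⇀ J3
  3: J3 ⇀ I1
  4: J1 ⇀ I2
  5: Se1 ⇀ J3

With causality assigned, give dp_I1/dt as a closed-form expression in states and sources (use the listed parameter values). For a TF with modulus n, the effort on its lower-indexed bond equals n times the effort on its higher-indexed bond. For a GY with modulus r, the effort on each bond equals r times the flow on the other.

dp_I1/dt = E_Se1 - 3*p_I2/8

β5 stroke at J3  (Se1: effort source, stroke at far end)
β3 stroke at I1  (prefer integral on I1)
β2 stroke at J3  (1-jn J3 has f-setter on 3)
β1 stroke at J2  (closing 0-jn rule on J2)
β0 stroke at J1  (through GY1, causality inverts; strokes same side of GY1)
β4 stroke at I2  (0-jn J1 has e-setter on 0)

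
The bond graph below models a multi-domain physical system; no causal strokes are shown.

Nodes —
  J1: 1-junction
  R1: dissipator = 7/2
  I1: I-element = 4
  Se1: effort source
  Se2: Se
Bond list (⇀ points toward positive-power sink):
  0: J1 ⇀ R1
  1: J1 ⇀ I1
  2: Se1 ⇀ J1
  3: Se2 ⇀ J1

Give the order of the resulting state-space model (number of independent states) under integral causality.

#2 stroke→J1  (source Se1 imposes e)
#3 stroke→J1  (Se2 fixes effort; stroke away)
#1 stroke→I1  (I1: I, integral causality)
#0 stroke→J1  (J1: bond 1 brought flow, rest push out)

1  (I1 all integral)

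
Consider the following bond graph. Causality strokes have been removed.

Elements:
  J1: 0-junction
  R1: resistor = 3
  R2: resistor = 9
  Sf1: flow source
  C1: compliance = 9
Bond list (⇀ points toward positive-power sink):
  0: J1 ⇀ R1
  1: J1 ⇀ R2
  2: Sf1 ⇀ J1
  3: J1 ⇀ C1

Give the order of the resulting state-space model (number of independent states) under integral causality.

bond 2 →Sf1  (Sf1: flow source, stroke at near end)
bond 3 →J1  (C1 outputs effort q/C1)
bond 0 →R1  (0-jn J1 has e-setter on 3)
bond 1 →R2  (J1: bond 3 brought effort, rest push out)

1  (C1 all integral)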